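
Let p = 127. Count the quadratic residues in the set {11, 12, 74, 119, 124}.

3

(11/127) = +1 → QR.
(12/127) = -1 → non-residue.
(74/127) = +1 → QR.
(119/127) = -1 → non-residue.
(124/127) = +1 → QR.
Total quadratic residues among the 5: 3.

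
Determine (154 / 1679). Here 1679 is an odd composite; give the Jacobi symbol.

Pull out 2: since 1679 ≡ 7 (mod 8), (2/1679) = +1.
Reciprocity: 77 ≡ 1 and 1679 ≡ 3 (mod 4), so (77/1679) = +(1679/77).
Reduce top mod 77: now compute (62/77).
Pull out 2: since 77 ≡ 5 (mod 8), (2/77) = -1.
Reciprocity: 31 ≡ 3 and 77 ≡ 1 (mod 4), so (31/77) = +(77/31).
Reduce top mod 31: now compute (15/31).
Reciprocity: 15 ≡ 3 and 31 ≡ 3 (mod 4), so (15/31) = −(31/15).
Reduce top mod 15: now compute (1/15).
Reached (1/15) = 1. Collecting the sign flips along the way, the symbol is +1.

1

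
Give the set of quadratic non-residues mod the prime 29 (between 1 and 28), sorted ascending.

2, 3, 8, 10, 11, 12, 14, 15, 17, 18, 19, 21, 26, 27

Square k = 1,…,14 (k and 29−k give the same square):
1²=1, 2²=4, 3²=9, 4²=16, 5²=25, 6²≡7, 7²≡20, 8²≡6, 9²≡23, 10²≡13, 11²≡5, 12²≡28, 13²≡24, 14²≡22 (mod 29).
The residues are {1, 4, 5, 6, 7, 9, 13, 16, 20, 22, 23, 24, 25, 28}; the non-residues are the remaining 14 nonzero classes.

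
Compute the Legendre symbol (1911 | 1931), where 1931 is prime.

Reciprocity: 1911 ≡ 3 and 1931 ≡ 3 (mod 4), so (1911/1931) = −(1931/1911).
Reduce top mod 1911: now compute (20/1911).
Pull out 2^2: since 1911 ≡ 7 (mod 8), (2/1911) = +1, so (2/1911)^2 = +1.
Reciprocity: 5 ≡ 1 and 1911 ≡ 3 (mod 4), so (5/1911) = +(1911/5).
Reduce top mod 5: now compute (1/5).
Reached (1/5) = 1. Collecting the sign flips along the way, the symbol is -1.

-1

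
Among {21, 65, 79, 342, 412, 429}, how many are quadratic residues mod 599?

3

(21/599) = -1 → non-residue.
(65/599) = +1 → QR.
(79/599) = -1 → non-residue.
(342/599) = +1 → QR.
(412/599) = +1 → QR.
(429/599) = -1 → non-residue.
Total quadratic residues among the 6: 3.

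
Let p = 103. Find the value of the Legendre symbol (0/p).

Top reduces to 0: gcd > 1, so the symbol is 0.

0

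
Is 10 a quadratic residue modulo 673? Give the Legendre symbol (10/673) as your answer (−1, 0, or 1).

Euler's criterion: (10/673) ≡ 10^336 (mod 673).
10^2 ≡ 100 (mod 673)
10^4 ≡ 578 (mod 673)
10^8 ≡ 276 (mod 673)
10^16 ≡ 127 (mod 673)
10^32 ≡ 650 (mod 673)
10^64 ≡ 529 (mod 673)
10^128 ≡ 546 (mod 673)
10^256 ≡ 650 (mod 673)
10^336 = 10^(256+64+16) ≡ 672 (mod 673).
Result is 672 ≡ −1, so (10/673) = −1.

-1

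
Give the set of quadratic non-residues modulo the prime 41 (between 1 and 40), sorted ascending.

Square k = 1,…,20 (k and 41−k give the same square):
1²=1, 2²=4, 3²=9, 4²=16, 5²=25, 6²=36, 7²≡8, 8²≡23, 9²≡40, 10²≡18, 11²≡39, 12²≡21, 13²≡5, 14²≡32, 15²≡20, 16²≡10, 17²≡2, 18²≡37, 19²≡33, 20²≡31 (mod 41).
The residues are {1, 2, 4, 5, 8, 9, 10, 16, 18, 20, 21, 23, 25, 31, 32, 33, 36, 37, 39, 40}; the non-residues are the remaining 20 nonzero classes.

3,6,7,11,12,13,14,15,17,19,22,24,26,27,28,29,30,34,35,38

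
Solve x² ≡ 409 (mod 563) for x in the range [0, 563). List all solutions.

74, 489

Since 563 ≡ 3 (mod 4), a square root of 409 is 409^((563+1)/4) = 409^141 mod 563.
Repeated squaring: 409^2≡70, 409^4≡396, 409^8≡302, 409^16≡561, 409^32≡4, 409^64≡16, 409^128≡256 (mod 563).
409^141 = 409^(128+8+4+1) ≡ 74 (mod 563).
Check: 74² = 5476 ≡ 409 (mod 563). The two roots are 74 and 489.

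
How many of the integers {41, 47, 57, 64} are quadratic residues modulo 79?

(41/79) = -1 → non-residue.
(47/79) = -1 → non-residue.
(57/79) = -1 → non-residue.
(64/79) = +1 → QR.
Total quadratic residues among the 4: 1.

1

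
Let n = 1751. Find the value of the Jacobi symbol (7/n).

Reciprocity: 7 ≡ 3 and 1751 ≡ 3 (mod 4), so (7/1751) = −(1751/7).
Reduce top mod 7: now compute (1/7).
Reached (1/7) = 1. Collecting the sign flips along the way, the symbol is -1.

-1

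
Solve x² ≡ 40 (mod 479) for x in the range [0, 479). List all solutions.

Since 479 ≡ 3 (mod 4), a square root of 40 is 40^((479+1)/4) = 40^120 mod 479.
Repeated squaring: 40^2≡163, 40^4≡224, 40^8≡360, 40^16≡270, 40^32≡92, 40^64≡321 (mod 479).
40^120 = 40^(64+32+16+8) ≡ 394 (mod 479).
Check: 394² = 155236 ≡ 40 (mod 479). The two roots are 85 and 394.

85, 394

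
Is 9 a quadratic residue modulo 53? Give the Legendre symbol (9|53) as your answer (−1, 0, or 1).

Euler's criterion: (9/53) ≡ 9^26 (mod 53).
9^2 ≡ 28 (mod 53)
9^4 ≡ 42 (mod 53)
9^8 ≡ 15 (mod 53)
9^16 ≡ 13 (mod 53)
9^26 = 9^(16+8+2) ≡ 1 (mod 53).
Result is 1, so (9/53) = 1.

1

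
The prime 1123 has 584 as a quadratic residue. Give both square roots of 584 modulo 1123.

449, 674

Since 1123 ≡ 3 (mod 4), a square root of 584 is 584^((1123+1)/4) = 584^281 mod 1123.
Repeated squaring: 584^2≡787, 584^4≡596, 584^8≡348, 584^16≡943, 584^32≡956, 584^64≡937, 584^128≡906, 584^256≡1046 (mod 1123).
584^281 = 584^(256+16+8+1) ≡ 449 (mod 1123).
Check: 449² = 201601 ≡ 584 (mod 1123). The two roots are 449 and 674.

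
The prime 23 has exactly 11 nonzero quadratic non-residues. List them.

Square k = 1,…,11 (k and 23−k give the same square):
1²=1, 2²=4, 3²=9, 4²=16, 5²≡2, 6²≡13, 7²≡3, 8²≡18, 9²≡12, 10²≡8, 11²≡6 (mod 23).
The residues are {1, 2, 3, 4, 6, 8, 9, 12, 13, 16, 18}; the non-residues are the remaining 11 nonzero classes.

5, 7, 10, 11, 14, 15, 17, 19, 20, 21, 22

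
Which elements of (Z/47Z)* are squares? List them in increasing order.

Square k = 1,…,23 (k and 47−k give the same square):
1²=1, 2²=4, 3²=9, 4²=16, 5²=25, 6²=36, 7²≡2, 8²≡17, 9²≡34, 10²≡6, 11²≡27, 12²≡3, 13²≡28, 14²≡8, 15²≡37, 16²≡21, 17²≡7, 18²≡42, 19²≡32, 20²≡24, 21²≡18, 22²≡14, 23²≡12 (mod 47).
So the quadratic residues mod 47 are {1, 2, 3, 4, 6, 7, 8, 9, 12, 14, 16, 17, 18, 21, 24, 25, 27, 28, 32, 34, 36, 37, 42}.

1,2,3,4,6,7,8,9,12,14,16,17,18,21,24,25,27,28,32,34,36,37,42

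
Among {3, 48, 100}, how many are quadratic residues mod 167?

3

(3/167) = +1 → QR.
(48/167) = +1 → QR.
(100/167) = +1 → QR.
Total quadratic residues among the 3: 3.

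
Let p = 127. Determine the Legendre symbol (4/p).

Pull out 2^2: since 127 ≡ 7 (mod 8), (2/127) = +1, so (2/127)^2 = +1.
Reached (1/127) = 1. Collecting the sign flips along the way, the symbol is +1.

1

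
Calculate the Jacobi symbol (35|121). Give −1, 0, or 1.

1

Reciprocity: 35 ≡ 3 and 121 ≡ 1 (mod 4), so (35/121) = +(121/35).
Reduce top mod 35: now compute (16/35).
Pull out 2^4: since 35 ≡ 3 (mod 8), (2/35) = -1, so (2/35)^4 = +1.
Reached (1/35) = 1. Collecting the sign flips along the way, the symbol is +1.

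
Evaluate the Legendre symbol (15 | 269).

Euler's criterion: (15/269) ≡ 15^134 (mod 269).
15^2 ≡ 225 (mod 269)
15^4 ≡ 53 (mod 269)
15^8 ≡ 119 (mod 269)
15^16 ≡ 173 (mod 269)
15^32 ≡ 70 (mod 269)
15^64 ≡ 58 (mod 269)
15^128 ≡ 136 (mod 269)
15^134 = 15^(128+4+2) ≡ 268 (mod 269).
Result is 268 ≡ −1, so (15/269) = −1.

-1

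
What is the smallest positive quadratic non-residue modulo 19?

2

(2/19) = −1, so 2 is the smallest positive non-residue mod 19.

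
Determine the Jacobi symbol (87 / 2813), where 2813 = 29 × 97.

Reciprocity: 87 ≡ 3 and 2813 ≡ 1 (mod 4), so (87/2813) = +(2813/87).
Reduce top mod 87: now compute (29/87).
Reciprocity: 29 ≡ 1 and 87 ≡ 3 (mod 4), so (29/87) = +(87/29).
Reduce top mod 29: now compute (0/29).
Top reduces to 0: gcd > 1, so the symbol is 0.

0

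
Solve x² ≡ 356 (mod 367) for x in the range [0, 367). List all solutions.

Since 367 ≡ 3 (mod 4), a square root of 356 is 356^((367+1)/4) = 356^92 mod 367.
Repeated squaring: 356^2≡121, 356^4≡328, 356^8≡53, 356^16≡240, 356^32≡348, 356^64≡361 (mod 367).
356^92 = 356^(64+16+8+4) ≡ 110 (mod 367).
Check: 110² = 12100 ≡ 356 (mod 367). The two roots are 110 and 257.

110, 257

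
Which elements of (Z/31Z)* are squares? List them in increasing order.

1 2 4 5 7 8 9 10 14 16 18 19 20 25 28

Square k = 1,…,15 (k and 31−k give the same square):
1²=1, 2²=4, 3²=9, 4²=16, 5²=25, 6²≡5, 7²≡18, 8²≡2, 9²≡19, 10²≡7, 11²≡28, 12²≡20, 13²≡14, 14²≡10, 15²≡8 (mod 31).
So the quadratic residues mod 31 are {1, 2, 4, 5, 7, 8, 9, 10, 14, 16, 18, 19, 20, 25, 28}.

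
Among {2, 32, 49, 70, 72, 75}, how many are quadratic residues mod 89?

(2/89) = +1 → QR.
(32/89) = +1 → QR.
(49/89) = +1 → QR.
(70/89) = -1 → non-residue.
(72/89) = +1 → QR.
(75/89) = -1 → non-residue.
Total quadratic residues among the 6: 4.

4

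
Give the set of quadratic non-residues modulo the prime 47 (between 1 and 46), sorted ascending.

Square k = 1,…,23 (k and 47−k give the same square):
1²=1, 2²=4, 3²=9, 4²=16, 5²=25, 6²=36, 7²≡2, 8²≡17, 9²≡34, 10²≡6, 11²≡27, 12²≡3, 13²≡28, 14²≡8, 15²≡37, 16²≡21, 17²≡7, 18²≡42, 19²≡32, 20²≡24, 21²≡18, 22²≡14, 23²≡12 (mod 47).
The residues are {1, 2, 3, 4, 6, 7, 8, 9, 12, 14, 16, 17, 18, 21, 24, 25, 27, 28, 32, 34, 36, 37, 42}; the non-residues are the remaining 23 nonzero classes.

5 10 11 13 15 19 20 22 23 26 29 30 31 33 35 38 39 40 41 43 44 45 46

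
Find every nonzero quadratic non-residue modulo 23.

Square k = 1,…,11 (k and 23−k give the same square):
1²=1, 2²=4, 3²=9, 4²=16, 5²≡2, 6²≡13, 7²≡3, 8²≡18, 9²≡12, 10²≡8, 11²≡6 (mod 23).
The residues are {1, 2, 3, 4, 6, 8, 9, 12, 13, 16, 18}; the non-residues are the remaining 11 nonzero classes.

5,7,10,11,14,15,17,19,20,21,22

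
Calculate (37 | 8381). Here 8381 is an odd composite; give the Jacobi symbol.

-1

Reciprocity: 37 ≡ 1 and 8381 ≡ 1 (mod 4), so (37/8381) = +(8381/37).
Reduce top mod 37: now compute (19/37).
Reciprocity: 19 ≡ 3 and 37 ≡ 1 (mod 4), so (19/37) = +(37/19).
Reduce top mod 19: now compute (18/19).
Pull out 2: since 19 ≡ 3 (mod 8), (2/19) = -1.
Reciprocity: 9 ≡ 1 and 19 ≡ 3 (mod 4), so (9/19) = +(19/9).
Reduce top mod 9: now compute (1/9).
Reached (1/9) = 1. Collecting the sign flips along the way, the symbol is -1.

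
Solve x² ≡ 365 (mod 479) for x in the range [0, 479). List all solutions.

Since 479 ≡ 3 (mod 4), a square root of 365 is 365^((479+1)/4) = 365^120 mod 479.
Repeated squaring: 365^2≡63, 365^4≡137, 365^8≡88, 365^16≡80, 365^32≡173, 365^64≡231 (mod 479).
365^120 = 365^(64+32+16+8) ≡ 307 (mod 479).
Check: 307² = 94249 ≡ 365 (mod 479). The two roots are 172 and 307.

172, 307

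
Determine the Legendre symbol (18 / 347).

-1

Euler's criterion: (18/347) ≡ 18^173 (mod 347).
18^2 ≡ 324 (mod 347)
18^4 ≡ 182 (mod 347)
18^8 ≡ 159 (mod 347)
18^16 ≡ 297 (mod 347)
18^32 ≡ 71 (mod 347)
18^64 ≡ 183 (mod 347)
18^128 ≡ 177 (mod 347)
18^173 = 18^(128+32+8+4+1) ≡ 346 (mod 347).
Result is 346 ≡ −1, so (18/347) = −1.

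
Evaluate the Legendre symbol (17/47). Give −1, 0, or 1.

Euler's criterion: (17/47) ≡ 17^23 (mod 47).
17^2 ≡ 7 (mod 47)
17^4 ≡ 2 (mod 47)
17^8 ≡ 4 (mod 47)
17^16 ≡ 16 (mod 47)
17^23 = 17^(16+4+2+1) ≡ 1 (mod 47).
Result is 1, so (17/47) = 1.

1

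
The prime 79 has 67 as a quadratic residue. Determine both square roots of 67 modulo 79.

15, 64

Since 79 ≡ 3 (mod 4), a square root of 67 is 67^((79+1)/4) = 67^20 mod 79.
Repeated squaring: 67^2≡65, 67^4≡38, 67^8≡22, 67^16≡10 (mod 79).
67^20 = 67^(16+4) ≡ 64 (mod 79).
Check: 64² = 4096 ≡ 67 (mod 79). The two roots are 15 and 64.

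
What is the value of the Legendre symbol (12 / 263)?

Euler's criterion: (12/263) ≡ 12^131 (mod 263).
12^2 ≡ 144 (mod 263)
12^4 ≡ 222 (mod 263)
12^8 ≡ 103 (mod 263)
12^16 ≡ 89 (mod 263)
12^32 ≡ 31 (mod 263)
12^64 ≡ 172 (mod 263)
12^128 ≡ 128 (mod 263)
12^131 = 12^(128+2+1) ≡ 1 (mod 263).
Result is 1, so (12/263) = 1.

1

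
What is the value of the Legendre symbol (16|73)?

Pull out 2^4: since 73 ≡ 1 (mod 8), (2/73) = +1, so (2/73)^4 = +1.
Reached (1/73) = 1. Collecting the sign flips along the way, the symbol is +1.

1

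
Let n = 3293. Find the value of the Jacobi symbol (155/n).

-1

Reciprocity: 155 ≡ 3 and 3293 ≡ 1 (mod 4), so (155/3293) = +(3293/155).
Reduce top mod 155: now compute (38/155).
Pull out 2: since 155 ≡ 3 (mod 8), (2/155) = -1.
Reciprocity: 19 ≡ 3 and 155 ≡ 3 (mod 4), so (19/155) = −(155/19).
Reduce top mod 19: now compute (3/19).
Reciprocity: 3 ≡ 3 and 19 ≡ 3 (mod 4), so (3/19) = −(19/3).
Reduce top mod 3: now compute (1/3).
Reached (1/3) = 1. Collecting the sign flips along the way, the symbol is -1.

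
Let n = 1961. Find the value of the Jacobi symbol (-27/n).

-1

First reduce: -27 ≡ 1934 (mod 1961).
Pull out 2: since 1961 ≡ 1 (mod 8), (2/1961) = +1.
Reciprocity: 967 ≡ 3 and 1961 ≡ 1 (mod 4), so (967/1961) = +(1961/967).
Reduce top mod 967: now compute (27/967).
Reciprocity: 27 ≡ 3 and 967 ≡ 3 (mod 4), so (27/967) = −(967/27).
Reduce top mod 27: now compute (22/27).
Pull out 2: since 27 ≡ 3 (mod 8), (2/27) = -1.
Reciprocity: 11 ≡ 3 and 27 ≡ 3 (mod 4), so (11/27) = −(27/11).
Reduce top mod 11: now compute (5/11).
Reciprocity: 5 ≡ 1 and 11 ≡ 3 (mod 4), so (5/11) = +(11/5).
Reduce top mod 5: now compute (1/5).
Reached (1/5) = 1. Collecting the sign flips along the way, the symbol is -1.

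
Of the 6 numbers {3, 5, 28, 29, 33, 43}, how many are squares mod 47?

(3/47) = +1 → QR.
(5/47) = -1 → non-residue.
(28/47) = +1 → QR.
(29/47) = -1 → non-residue.
(33/47) = -1 → non-residue.
(43/47) = -1 → non-residue.
Total quadratic residues among the 6: 2.

2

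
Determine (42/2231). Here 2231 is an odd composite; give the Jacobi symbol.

Pull out 2: since 2231 ≡ 7 (mod 8), (2/2231) = +1.
Reciprocity: 21 ≡ 1 and 2231 ≡ 3 (mod 4), so (21/2231) = +(2231/21).
Reduce top mod 21: now compute (5/21).
Reciprocity: 5 ≡ 1 and 21 ≡ 1 (mod 4), so (5/21) = +(21/5).
Reduce top mod 5: now compute (1/5).
Reached (1/5) = 1. Collecting the sign flips along the way, the symbol is +1.

1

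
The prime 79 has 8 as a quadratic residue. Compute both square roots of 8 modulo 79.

Since 79 ≡ 3 (mod 4), a square root of 8 is 8^((79+1)/4) = 8^20 mod 79.
Repeated squaring: 8^2≡64, 8^4≡67, 8^8≡65, 8^16≡38 (mod 79).
8^20 = 8^(16+4) ≡ 18 (mod 79).
Check: 18² = 324 ≡ 8 (mod 79). The two roots are 18 and 61.

18, 61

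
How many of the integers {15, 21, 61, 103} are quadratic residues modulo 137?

3

(15/137) = +1 → QR.
(21/137) = -1 → non-residue.
(61/137) = +1 → QR.
(103/137) = +1 → QR.
Total quadratic residues among the 4: 3.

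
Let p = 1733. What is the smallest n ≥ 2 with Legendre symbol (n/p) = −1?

2

(2/1733) = −1, so 2 is the smallest positive non-residue mod 1733.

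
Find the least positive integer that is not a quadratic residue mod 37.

(2/37) = −1, so 2 is the smallest positive non-residue mod 37.

2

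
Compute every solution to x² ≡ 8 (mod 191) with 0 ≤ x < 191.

Since 191 ≡ 3 (mod 4), a square root of 8 is 8^((191+1)/4) = 8^48 mod 191.
Repeated squaring: 8^2≡64, 8^4≡85, 8^8≡158, 8^16≡134, 8^32≡2 (mod 191).
8^48 = 8^(32+16) ≡ 77 (mod 191).
Check: 77² = 5929 ≡ 8 (mod 191). The two roots are 77 and 114.

77, 114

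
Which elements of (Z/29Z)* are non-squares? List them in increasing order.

2, 3, 8, 10, 11, 12, 14, 15, 17, 18, 19, 21, 26, 27

Square k = 1,…,14 (k and 29−k give the same square):
1²=1, 2²=4, 3²=9, 4²=16, 5²=25, 6²≡7, 7²≡20, 8²≡6, 9²≡23, 10²≡13, 11²≡5, 12²≡28, 13²≡24, 14²≡22 (mod 29).
The residues are {1, 4, 5, 6, 7, 9, 13, 16, 20, 22, 23, 24, 25, 28}; the non-residues are the remaining 14 nonzero classes.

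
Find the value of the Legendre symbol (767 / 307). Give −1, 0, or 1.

Euler's criterion: (767/307) ≡ 153^153 (mod 307).
153^2 ≡ 77 (mod 307)
153^4 ≡ 96 (mod 307)
153^8 ≡ 6 (mod 307)
153^16 ≡ 36 (mod 307)
153^32 ≡ 68 (mod 307)
153^64 ≡ 19 (mod 307)
153^128 ≡ 54 (mod 307)
153^153 = 153^(128+16+8+1) ≡ 1 (mod 307).
Result is 1, so (767/307) = 1.

1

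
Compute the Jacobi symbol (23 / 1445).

Reciprocity: 23 ≡ 3 and 1445 ≡ 1 (mod 4), so (23/1445) = +(1445/23).
Reduce top mod 23: now compute (19/23).
Reciprocity: 19 ≡ 3 and 23 ≡ 3 (mod 4), so (19/23) = −(23/19).
Reduce top mod 19: now compute (4/19).
Pull out 2^2: since 19 ≡ 3 (mod 8), (2/19) = -1, so (2/19)^2 = +1.
Reached (1/19) = 1. Collecting the sign flips along the way, the symbol is -1.

-1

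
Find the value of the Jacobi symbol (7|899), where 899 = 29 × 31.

Reciprocity: 7 ≡ 3 and 899 ≡ 3 (mod 4), so (7/899) = −(899/7).
Reduce top mod 7: now compute (3/7).
Reciprocity: 3 ≡ 3 and 7 ≡ 3 (mod 4), so (3/7) = −(7/3).
Reduce top mod 3: now compute (1/3).
Reached (1/3) = 1. Collecting the sign flips along the way, the symbol is +1.

1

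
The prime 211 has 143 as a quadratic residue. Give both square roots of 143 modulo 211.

96, 115

Since 211 ≡ 3 (mod 4), a square root of 143 is 143^((211+1)/4) = 143^53 mod 211.
Repeated squaring: 143^2≡193, 143^4≡113, 143^8≡109, 143^16≡65, 143^32≡5 (mod 211).
143^53 = 143^(32+16+4+1) ≡ 96 (mod 211).
Check: 96² = 9216 ≡ 143 (mod 211). The two roots are 96 and 115.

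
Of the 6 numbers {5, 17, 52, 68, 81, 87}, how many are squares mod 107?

(5/107) = -1 → non-residue.
(17/107) = -1 → non-residue.
(52/107) = +1 → QR.
(68/107) = -1 → non-residue.
(81/107) = +1 → QR.
(87/107) = +1 → QR.
Total quadratic residues among the 6: 3.

3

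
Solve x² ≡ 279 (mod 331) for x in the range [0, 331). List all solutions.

Since 331 ≡ 3 (mod 4), a square root of 279 is 279^((331+1)/4) = 279^83 mod 331.
Repeated squaring: 279^2≡56, 279^4≡157, 279^8≡155, 279^16≡193, 279^32≡177, 279^64≡215 (mod 331).
279^83 = 279^(64+16+2+1) ≡ 96 (mod 331).
Check: 96² = 9216 ≡ 279 (mod 331). The two roots are 96 and 235.

96, 235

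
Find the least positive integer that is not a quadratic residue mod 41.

(2/41) = +1, so 2 is a residue.
(3/41) = −1, so 3 is the smallest positive non-residue mod 41.

3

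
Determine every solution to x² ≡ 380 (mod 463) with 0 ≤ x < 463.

Since 463 ≡ 3 (mod 4), a square root of 380 is 380^((463+1)/4) = 380^116 mod 463.
Repeated squaring: 380^2≡407, 380^4≡358, 380^8≡376, 380^16≡161, 380^32≡456, 380^64≡49 (mod 463).
380^116 = 380^(64+32+16+4) ≡ 266 (mod 463).
Check: 266² = 70756 ≡ 380 (mod 463). The two roots are 197 and 266.

197, 266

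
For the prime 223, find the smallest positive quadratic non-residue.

3

(2/223) = +1, so 2 is a residue.
(3/223) = −1, so 3 is the smallest positive non-residue mod 223.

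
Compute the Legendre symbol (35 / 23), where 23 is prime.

Euler's criterion: (35/23) ≡ 12^11 (mod 23).
12^2 ≡ 6 (mod 23)
12^4 ≡ 13 (mod 23)
12^8 ≡ 8 (mod 23)
12^11 = 12^(8+2+1) ≡ 1 (mod 23).
Result is 1, so (35/23) = 1.

1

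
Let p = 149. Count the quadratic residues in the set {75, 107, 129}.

(75/149) = -1 → non-residue.
(107/149) = +1 → QR.
(129/149) = +1 → QR.
Total quadratic residues among the 3: 2.

2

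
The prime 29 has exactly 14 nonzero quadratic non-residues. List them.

Square k = 1,…,14 (k and 29−k give the same square):
1²=1, 2²=4, 3²=9, 4²=16, 5²=25, 6²≡7, 7²≡20, 8²≡6, 9²≡23, 10²≡13, 11²≡5, 12²≡28, 13²≡24, 14²≡22 (mod 29).
The residues are {1, 4, 5, 6, 7, 9, 13, 16, 20, 22, 23, 24, 25, 28}; the non-residues are the remaining 14 nonzero classes.

2 3 8 10 11 12 14 15 17 18 19 21 26 27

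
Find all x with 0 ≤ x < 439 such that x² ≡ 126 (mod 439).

Since 439 ≡ 3 (mod 4), a square root of 126 is 126^((439+1)/4) = 126^110 mod 439.
Repeated squaring: 126^2≡72, 126^4≡355, 126^8≡32, 126^16≡146, 126^32≡244, 126^64≡271 (mod 439).
126^110 = 126^(64+32+8+4+2) ≡ 141 (mod 439).
Check: 141² = 19881 ≡ 126 (mod 439). The two roots are 141 and 298.

141, 298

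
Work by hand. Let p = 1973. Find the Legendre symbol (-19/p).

1

First reduce: -19 ≡ 1954 (mod 1973).
Pull out 2: since 1973 ≡ 5 (mod 8), (2/1973) = -1.
Reciprocity: 977 ≡ 1 and 1973 ≡ 1 (mod 4), so (977/1973) = +(1973/977).
Reduce top mod 977: now compute (19/977).
Reciprocity: 19 ≡ 3 and 977 ≡ 1 (mod 4), so (19/977) = +(977/19).
Reduce top mod 19: now compute (8/19).
Pull out 2^3: since 19 ≡ 3 (mod 8), (2/19) = -1, so (2/19)^3 = -1.
Reached (1/19) = 1. Collecting the sign flips along the way, the symbol is +1.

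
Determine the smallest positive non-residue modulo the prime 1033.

(2/1033) = +1, so 2 is a residue.
(3/1033) = +1, so 3 is a residue.
(4/1033) = +1, so 4 is a residue.
(5/1033) = −1, so 5 is the smallest positive non-residue mod 1033.

5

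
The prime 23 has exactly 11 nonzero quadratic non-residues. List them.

5, 7, 10, 11, 14, 15, 17, 19, 20, 21, 22

Square k = 1,…,11 (k and 23−k give the same square):
1²=1, 2²=4, 3²=9, 4²=16, 5²≡2, 6²≡13, 7²≡3, 8²≡18, 9²≡12, 10²≡8, 11²≡6 (mod 23).
The residues are {1, 2, 3, 4, 6, 8, 9, 12, 13, 16, 18}; the non-residues are the remaining 11 nonzero classes.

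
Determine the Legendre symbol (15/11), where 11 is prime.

Euler's criterion: (15/11) ≡ 4^5 (mod 11).
4^2 ≡ 5 (mod 11)
4^4 ≡ 3 (mod 11)
4^5 = 4^(4+1) ≡ 1 (mod 11).
Result is 1, so (15/11) = 1.

1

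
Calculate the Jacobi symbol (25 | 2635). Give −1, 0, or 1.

Reciprocity: 25 ≡ 1 and 2635 ≡ 3 (mod 4), so (25/2635) = +(2635/25).
Reduce top mod 25: now compute (10/25).
Pull out 2: since 25 ≡ 1 (mod 8), (2/25) = +1.
Reciprocity: 5 ≡ 1 and 25 ≡ 1 (mod 4), so (5/25) = +(25/5).
Reduce top mod 5: now compute (0/5).
Top reduces to 0: gcd > 1, so the symbol is 0.

0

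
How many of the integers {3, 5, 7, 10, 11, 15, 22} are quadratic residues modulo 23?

1

(3/23) = +1 → QR.
(5/23) = -1 → non-residue.
(7/23) = -1 → non-residue.
(10/23) = -1 → non-residue.
(11/23) = -1 → non-residue.
(15/23) = -1 → non-residue.
(22/23) = -1 → non-residue.
Total quadratic residues among the 7: 1.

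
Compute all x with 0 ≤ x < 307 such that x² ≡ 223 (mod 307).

60, 247

Since 307 ≡ 3 (mod 4), a square root of 223 is 223^((307+1)/4) = 223^77 mod 307.
Repeated squaring: 223^2≡302, 223^4≡25, 223^8≡11, 223^16≡121, 223^32≡212, 223^64≡122 (mod 307).
223^77 = 223^(64+8+4+1) ≡ 60 (mod 307).
Check: 60² = 3600 ≡ 223 (mod 307). The two roots are 60 and 247.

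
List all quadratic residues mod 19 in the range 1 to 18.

1, 4, 5, 6, 7, 9, 11, 16, 17

Square k = 1,…,9 (k and 19−k give the same square):
1²=1, 2²=4, 3²=9, 4²=16, 5²≡6, 6²≡17, 7²≡11, 8²≡7, 9²≡5 (mod 19).
So the quadratic residues mod 19 are {1, 4, 5, 6, 7, 9, 11, 16, 17}.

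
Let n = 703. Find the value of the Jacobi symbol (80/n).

-1

Pull out 2^4: since 703 ≡ 7 (mod 8), (2/703) = +1, so (2/703)^4 = +1.
Reciprocity: 5 ≡ 1 and 703 ≡ 3 (mod 4), so (5/703) = +(703/5).
Reduce top mod 5: now compute (3/5).
Reciprocity: 3 ≡ 3 and 5 ≡ 1 (mod 4), so (3/5) = +(5/3).
Reduce top mod 3: now compute (2/3).
Pull out 2: since 3 ≡ 3 (mod 8), (2/3) = -1.
Reached (1/3) = 1. Collecting the sign flips along the way, the symbol is -1.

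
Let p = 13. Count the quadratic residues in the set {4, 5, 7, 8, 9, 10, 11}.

3

(4/13) = +1 → QR.
(5/13) = -1 → non-residue.
(7/13) = -1 → non-residue.
(8/13) = -1 → non-residue.
(9/13) = +1 → QR.
(10/13) = +1 → QR.
(11/13) = -1 → non-residue.
Total quadratic residues among the 7: 3.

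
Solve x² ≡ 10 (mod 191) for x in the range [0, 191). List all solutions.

34, 157

Since 191 ≡ 3 (mod 4), a square root of 10 is 10^((191+1)/4) = 10^48 mod 191.
Repeated squaring: 10^2≡100, 10^4≡68, 10^8≡40, 10^16≡72, 10^32≡27 (mod 191).
10^48 = 10^(32+16) ≡ 34 (mod 191).
Check: 34² = 1156 ≡ 10 (mod 191). The two roots are 34 and 157.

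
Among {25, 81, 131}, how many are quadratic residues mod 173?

(25/173) = +1 → QR.
(81/173) = +1 → QR.
(131/173) = -1 → non-residue.
Total quadratic residues among the 3: 2.

2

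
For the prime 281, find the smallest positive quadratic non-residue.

3

(2/281) = +1, so 2 is a residue.
(3/281) = −1, so 3 is the smallest positive non-residue mod 281.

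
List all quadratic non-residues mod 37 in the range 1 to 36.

2 5 6 8 13 14 15 17 18 19 20 22 23 24 29 31 32 35

Square k = 1,…,18 (k and 37−k give the same square):
1²=1, 2²=4, 3²=9, 4²=16, 5²=25, 6²=36, 7²≡12, 8²≡27, 9²≡7, 10²≡26, 11²≡10, 12²≡33, 13²≡21, 14²≡11, 15²≡3, 16²≡34, 17²≡30, 18²≡28 (mod 37).
The residues are {1, 3, 4, 7, 9, 10, 11, 12, 16, 21, 25, 26, 27, 28, 30, 33, 34, 36}; the non-residues are the remaining 18 nonzero classes.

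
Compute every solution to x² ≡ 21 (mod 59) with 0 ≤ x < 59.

27, 32

Since 59 ≡ 3 (mod 4), a square root of 21 is 21^((59+1)/4) = 21^15 mod 59.
Repeated squaring: 21^2≡28, 21^4≡17, 21^8≡53 (mod 59).
21^15 = 21^(8+4+2+1) ≡ 27 (mod 59).
Check: 27² = 729 ≡ 21 (mod 59). The two roots are 27 and 32.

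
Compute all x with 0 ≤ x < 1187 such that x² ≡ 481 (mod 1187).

219, 968

Since 1187 ≡ 3 (mod 4), a square root of 481 is 481^((1187+1)/4) = 481^297 mod 1187.
Repeated squaring: 481^2≡1083, 481^4≡133, 481^8≡1071, 481^16≡399, 481^32≡143, 481^64≡270, 481^128≡493, 481^256≡901 (mod 1187).
481^297 = 481^(256+32+8+1) ≡ 219 (mod 1187).
Check: 219² = 47961 ≡ 481 (mod 1187). The two roots are 219 and 968.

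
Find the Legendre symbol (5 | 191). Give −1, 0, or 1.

Reciprocity: 5 ≡ 1 and 191 ≡ 3 (mod 4), so (5/191) = +(191/5).
Reduce top mod 5: now compute (1/5).
Reached (1/5) = 1. Collecting the sign flips along the way, the symbol is +1.

1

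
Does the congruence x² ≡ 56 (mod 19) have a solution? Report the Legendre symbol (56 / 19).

Euler's criterion: (56/19) ≡ 18^9 (mod 19).
18^2 ≡ 1 (mod 19)
18^4 ≡ 1 (mod 19)
18^8 ≡ 1 (mod 19)
18^9 = 18^(8+1) ≡ 18 (mod 19).
Result is 18 ≡ −1, so (56/19) = −1.

-1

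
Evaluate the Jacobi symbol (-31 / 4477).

-1

First reduce: -31 ≡ 4446 (mod 4477).
Pull out 2: since 4477 ≡ 5 (mod 8), (2/4477) = -1.
Reciprocity: 2223 ≡ 3 and 4477 ≡ 1 (mod 4), so (2223/4477) = +(4477/2223).
Reduce top mod 2223: now compute (31/2223).
Reciprocity: 31 ≡ 3 and 2223 ≡ 3 (mod 4), so (31/2223) = −(2223/31).
Reduce top mod 31: now compute (22/31).
Pull out 2: since 31 ≡ 7 (mod 8), (2/31) = +1.
Reciprocity: 11 ≡ 3 and 31 ≡ 3 (mod 4), so (11/31) = −(31/11).
Reduce top mod 11: now compute (9/11).
Reciprocity: 9 ≡ 1 and 11 ≡ 3 (mod 4), so (9/11) = +(11/9).
Reduce top mod 9: now compute (2/9).
Pull out 2: since 9 ≡ 1 (mod 8), (2/9) = +1.
Reached (1/9) = 1. Collecting the sign flips along the way, the symbol is -1.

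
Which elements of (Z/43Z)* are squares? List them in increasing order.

1, 4, 6, 9, 10, 11, 13, 14, 15, 16, 17, 21, 23, 24, 25, 31, 35, 36, 38, 40, 41

Square k = 1,…,21 (k and 43−k give the same square):
1²=1, 2²=4, 3²=9, 4²=16, 5²=25, 6²=36, 7²≡6, 8²≡21, 9²≡38, 10²≡14, 11²≡35, 12²≡15, 13²≡40, 14²≡24, 15²≡10, 16²≡41, 17²≡31, 18²≡23, 19²≡17, 20²≡13, 21²≡11 (mod 43).
So the quadratic residues mod 43 are {1, 4, 6, 9, 10, 11, 13, 14, 15, 16, 17, 21, 23, 24, 25, 31, 35, 36, 38, 40, 41}.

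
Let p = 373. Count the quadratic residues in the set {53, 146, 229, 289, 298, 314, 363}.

(53/373) = -1 → non-residue.
(146/373) = -1 → non-residue.
(229/373) = +1 → QR.
(289/373) = +1 → QR.
(298/373) = +1 → QR.
(314/373) = +1 → QR.
(363/373) = +1 → QR.
Total quadratic residues among the 7: 5.

5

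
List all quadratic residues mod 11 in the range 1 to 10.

1,3,4,5,9

Square k = 1,…,5 (k and 11−k give the same square):
1²=1, 2²=4, 3²=9, 4²≡5, 5²≡3 (mod 11).
So the quadratic residues mod 11 are {1, 3, 4, 5, 9}.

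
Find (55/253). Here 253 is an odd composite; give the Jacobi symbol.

Reciprocity: 55 ≡ 3 and 253 ≡ 1 (mod 4), so (55/253) = +(253/55).
Reduce top mod 55: now compute (33/55).
Reciprocity: 33 ≡ 1 and 55 ≡ 3 (mod 4), so (33/55) = +(55/33).
Reduce top mod 33: now compute (22/33).
Pull out 2: since 33 ≡ 1 (mod 8), (2/33) = +1.
Reciprocity: 11 ≡ 3 and 33 ≡ 1 (mod 4), so (11/33) = +(33/11).
Reduce top mod 11: now compute (0/11).
Top reduces to 0: gcd > 1, so the symbol is 0.

0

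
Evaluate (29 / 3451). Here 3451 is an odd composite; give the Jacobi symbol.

Reciprocity: 29 ≡ 1 and 3451 ≡ 3 (mod 4), so (29/3451) = +(3451/29).
Reduce top mod 29: now compute (0/29).
Top reduces to 0: gcd > 1, so the symbol is 0.

0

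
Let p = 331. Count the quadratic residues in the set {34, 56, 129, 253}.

2

(34/331) = -1 → non-residue.
(56/331) = +1 → QR.
(129/331) = -1 → non-residue.
(253/331) = +1 → QR.
Total quadratic residues among the 4: 2.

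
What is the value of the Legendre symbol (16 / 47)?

1

Pull out 2^4: since 47 ≡ 7 (mod 8), (2/47) = +1, so (2/47)^4 = +1.
Reached (1/47) = 1. Collecting the sign flips along the way, the symbol is +1.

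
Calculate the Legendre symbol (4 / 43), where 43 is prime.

1

Pull out 2^2: since 43 ≡ 3 (mod 8), (2/43) = -1, so (2/43)^2 = +1.
Reached (1/43) = 1. Collecting the sign flips along the way, the symbol is +1.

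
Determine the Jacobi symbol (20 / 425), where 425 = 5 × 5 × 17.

Pull out 2^2: since 425 ≡ 1 (mod 8), (2/425) = +1, so (2/425)^2 = +1.
Reciprocity: 5 ≡ 1 and 425 ≡ 1 (mod 4), so (5/425) = +(425/5).
Reduce top mod 5: now compute (0/5).
Top reduces to 0: gcd > 1, so the symbol is 0.

0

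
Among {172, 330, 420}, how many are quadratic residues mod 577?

1

(172/577) = -1 → non-residue.
(330/577) = -1 → non-residue.
(420/577) = +1 → QR.
Total quadratic residues among the 3: 1.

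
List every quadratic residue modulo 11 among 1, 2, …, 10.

Square k = 1,…,5 (k and 11−k give the same square):
1²=1, 2²=4, 3²=9, 4²≡5, 5²≡3 (mod 11).
So the quadratic residues mod 11 are {1, 3, 4, 5, 9}.

1,3,4,5,9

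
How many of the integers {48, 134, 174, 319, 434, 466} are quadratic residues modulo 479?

2

(48/479) = +1 → QR.
(134/479) = -1 → non-residue.
(174/479) = -1 → non-residue.
(319/479) = -1 → non-residue.
(434/479) = -1 → non-residue.
(466/479) = +1 → QR.
Total quadratic residues among the 6: 2.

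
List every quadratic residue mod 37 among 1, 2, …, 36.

1,3,4,7,9,10,11,12,16,21,25,26,27,28,30,33,34,36

Square k = 1,…,18 (k and 37−k give the same square):
1²=1, 2²=4, 3²=9, 4²=16, 5²=25, 6²=36, 7²≡12, 8²≡27, 9²≡7, 10²≡26, 11²≡10, 12²≡33, 13²≡21, 14²≡11, 15²≡3, 16²≡34, 17²≡30, 18²≡28 (mod 37).
So the quadratic residues mod 37 are {1, 3, 4, 7, 9, 10, 11, 12, 16, 21, 25, 26, 27, 28, 30, 33, 34, 36}.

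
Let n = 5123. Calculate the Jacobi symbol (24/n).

-1

Pull out 2^3: since 5123 ≡ 3 (mod 8), (2/5123) = -1, so (2/5123)^3 = -1.
Reciprocity: 3 ≡ 3 and 5123 ≡ 3 (mod 4), so (3/5123) = −(5123/3).
Reduce top mod 3: now compute (2/3).
Pull out 2: since 3 ≡ 3 (mod 8), (2/3) = -1.
Reached (1/3) = 1. Collecting the sign flips along the way, the symbol is -1.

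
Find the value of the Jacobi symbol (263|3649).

Reciprocity: 263 ≡ 3 and 3649 ≡ 1 (mod 4), so (263/3649) = +(3649/263).
Reduce top mod 263: now compute (230/263).
Pull out 2: since 263 ≡ 7 (mod 8), (2/263) = +1.
Reciprocity: 115 ≡ 3 and 263 ≡ 3 (mod 4), so (115/263) = −(263/115).
Reduce top mod 115: now compute (33/115).
Reciprocity: 33 ≡ 1 and 115 ≡ 3 (mod 4), so (33/115) = +(115/33).
Reduce top mod 33: now compute (16/33).
Pull out 2^4: since 33 ≡ 1 (mod 8), (2/33) = +1, so (2/33)^4 = +1.
Reached (1/33) = 1. Collecting the sign flips along the way, the symbol is -1.

-1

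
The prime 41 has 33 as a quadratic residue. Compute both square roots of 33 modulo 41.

41 ≡ 1 (mod 4), so we find a root by search.
Trying successive values, 19² = 361 ≡ 33 (mod 41). The other root is 41 − 19 = 22.

19, 22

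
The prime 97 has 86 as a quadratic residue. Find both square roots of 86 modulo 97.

38, 59

97 ≡ 1 (mod 4), so we find a root by search.
Trying successive values, 38² = 1444 ≡ 86 (mod 97). The other root is 97 − 38 = 59.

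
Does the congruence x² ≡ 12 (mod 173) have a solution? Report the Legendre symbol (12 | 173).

-1

Euler's criterion: (12/173) ≡ 12^86 (mod 173).
12^2 ≡ 144 (mod 173)
12^4 ≡ 149 (mod 173)
12^8 ≡ 57 (mod 173)
12^16 ≡ 135 (mod 173)
12^32 ≡ 60 (mod 173)
12^64 ≡ 140 (mod 173)
12^86 = 12^(64+16+4+2) ≡ 172 (mod 173).
Result is 172 ≡ −1, so (12/173) = −1.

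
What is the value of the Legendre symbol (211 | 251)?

Reciprocity: 211 ≡ 3 and 251 ≡ 3 (mod 4), so (211/251) = −(251/211).
Reduce top mod 211: now compute (40/211).
Pull out 2^3: since 211 ≡ 3 (mod 8), (2/211) = -1, so (2/211)^3 = -1.
Reciprocity: 5 ≡ 1 and 211 ≡ 3 (mod 4), so (5/211) = +(211/5).
Reduce top mod 5: now compute (1/5).
Reached (1/5) = 1. Collecting the sign flips along the way, the symbol is +1.

1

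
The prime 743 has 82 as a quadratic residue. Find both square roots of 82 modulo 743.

Since 743 ≡ 3 (mod 4), a square root of 82 is 82^((743+1)/4) = 82^186 mod 743.
Repeated squaring: 82^2≡37, 82^4≡626, 82^8≡315, 82^16≡406, 82^32≡633, 82^64≡212, 82^128≡364 (mod 743).
82^186 = 82^(128+32+16+8+2) ≡ 627 (mod 743).
Check: 627² = 393129 ≡ 82 (mod 743). The two roots are 116 and 627.

116, 627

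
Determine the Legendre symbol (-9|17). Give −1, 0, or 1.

1

First reduce: -9 ≡ 8 (mod 17).
Pull out 2^3: since 17 ≡ 1 (mod 8), (2/17) = +1, so (2/17)^3 = +1.
Reached (1/17) = 1. Collecting the sign flips along the way, the symbol is +1.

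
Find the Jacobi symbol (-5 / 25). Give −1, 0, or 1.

0

First reduce: -5 ≡ 20 (mod 25).
Pull out 2^2: since 25 ≡ 1 (mod 8), (2/25) = +1, so (2/25)^2 = +1.
Reciprocity: 5 ≡ 1 and 25 ≡ 1 (mod 4), so (5/25) = +(25/5).
Reduce top mod 5: now compute (0/5).
Top reduces to 0: gcd > 1, so the symbol is 0.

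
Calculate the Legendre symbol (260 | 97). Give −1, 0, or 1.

1

Euler's criterion: (260/97) ≡ 66^48 (mod 97).
66^2 ≡ 88 (mod 97)
66^4 ≡ 81 (mod 97)
66^8 ≡ 62 (mod 97)
66^16 ≡ 61 (mod 97)
66^32 ≡ 35 (mod 97)
66^48 = 66^(32+16) ≡ 1 (mod 97).
Result is 1, so (260/97) = 1.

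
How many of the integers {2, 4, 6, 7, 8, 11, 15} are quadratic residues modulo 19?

4

(2/19) = -1 → non-residue.
(4/19) = +1 → QR.
(6/19) = +1 → QR.
(7/19) = +1 → QR.
(8/19) = -1 → non-residue.
(11/19) = +1 → QR.
(15/19) = -1 → non-residue.
Total quadratic residues among the 7: 4.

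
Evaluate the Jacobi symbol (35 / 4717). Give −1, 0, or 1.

Reciprocity: 35 ≡ 3 and 4717 ≡ 1 (mod 4), so (35/4717) = +(4717/35).
Reduce top mod 35: now compute (27/35).
Reciprocity: 27 ≡ 3 and 35 ≡ 3 (mod 4), so (27/35) = −(35/27).
Reduce top mod 27: now compute (8/27).
Pull out 2^3: since 27 ≡ 3 (mod 8), (2/27) = -1, so (2/27)^3 = -1.
Reached (1/27) = 1. Collecting the sign flips along the way, the symbol is +1.

1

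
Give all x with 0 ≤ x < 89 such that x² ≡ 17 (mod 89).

27, 62

89 ≡ 1 (mod 4), so we find a root by search.
Trying successive values, 27² = 729 ≡ 17 (mod 89). The other root is 89 − 27 = 62.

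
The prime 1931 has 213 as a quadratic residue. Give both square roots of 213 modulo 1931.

Since 1931 ≡ 3 (mod 4), a square root of 213 is 213^((1931+1)/4) = 213^483 mod 1931.
Repeated squaring: 213^2≡956, 213^4≡573, 213^8≡59, 213^16≡1550, 213^32≡336, 213^64≡898, 213^128≡1177, 213^256≡802 (mod 1931).
213^483 = 213^(256+128+64+32+2+1) ≡ 522 (mod 1931).
Check: 522² = 272484 ≡ 213 (mod 1931). The two roots are 522 and 1409.

522, 1409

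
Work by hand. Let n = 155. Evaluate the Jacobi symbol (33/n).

Reciprocity: 33 ≡ 1 and 155 ≡ 3 (mod 4), so (33/155) = +(155/33).
Reduce top mod 33: now compute (23/33).
Reciprocity: 23 ≡ 3 and 33 ≡ 1 (mod 4), so (23/33) = +(33/23).
Reduce top mod 23: now compute (10/23).
Pull out 2: since 23 ≡ 7 (mod 8), (2/23) = +1.
Reciprocity: 5 ≡ 1 and 23 ≡ 3 (mod 4), so (5/23) = +(23/5).
Reduce top mod 5: now compute (3/5).
Reciprocity: 3 ≡ 3 and 5 ≡ 1 (mod 4), so (3/5) = +(5/3).
Reduce top mod 3: now compute (2/3).
Pull out 2: since 3 ≡ 3 (mod 8), (2/3) = -1.
Reached (1/3) = 1. Collecting the sign flips along the way, the symbol is -1.

-1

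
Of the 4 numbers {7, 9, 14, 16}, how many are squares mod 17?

2

(7/17) = -1 → non-residue.
(9/17) = +1 → QR.
(14/17) = -1 → non-residue.
(16/17) = +1 → QR.
Total quadratic residues among the 4: 2.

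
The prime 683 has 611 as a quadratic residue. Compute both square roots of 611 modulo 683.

Since 683 ≡ 3 (mod 4), a square root of 611 is 611^((683+1)/4) = 611^171 mod 683.
Repeated squaring: 611^2≡403, 611^4≡538, 611^8≡535, 611^16≡48, 611^32≡255, 611^64≡140, 611^128≡476 (mod 683).
611^171 = 611^(128+32+8+2+1) ≡ 299 (mod 683).
Check: 299² = 89401 ≡ 611 (mod 683). The two roots are 299 and 384.

299, 384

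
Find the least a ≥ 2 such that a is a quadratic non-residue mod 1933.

2

(2/1933) = −1, so 2 is the smallest positive non-residue mod 1933.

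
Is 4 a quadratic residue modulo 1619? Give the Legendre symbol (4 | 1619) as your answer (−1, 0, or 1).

Pull out 2^2: since 1619 ≡ 3 (mod 8), (2/1619) = -1, so (2/1619)^2 = +1.
Reached (1/1619) = 1. Collecting the sign flips along the way, the symbol is +1.

1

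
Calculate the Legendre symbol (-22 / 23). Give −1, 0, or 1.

1

First reduce: -22 ≡ 1 (mod 23).
Reached (1/23) = 1. Collecting the sign flips along the way, the symbol is +1.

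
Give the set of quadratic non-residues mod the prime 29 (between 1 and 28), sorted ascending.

2 3 8 10 11 12 14 15 17 18 19 21 26 27

Square k = 1,…,14 (k and 29−k give the same square):
1²=1, 2²=4, 3²=9, 4²=16, 5²=25, 6²≡7, 7²≡20, 8²≡6, 9²≡23, 10²≡13, 11²≡5, 12²≡28, 13²≡24, 14²≡22 (mod 29).
The residues are {1, 4, 5, 6, 7, 9, 13, 16, 20, 22, 23, 24, 25, 28}; the non-residues are the remaining 14 nonzero classes.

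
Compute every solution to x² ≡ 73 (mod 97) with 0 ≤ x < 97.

48, 49

97 ≡ 1 (mod 4), so we find a root by search.
Trying successive values, 48² = 2304 ≡ 73 (mod 97). The other root is 97 − 48 = 49.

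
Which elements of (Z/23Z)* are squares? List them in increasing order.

Square k = 1,…,11 (k and 23−k give the same square):
1²=1, 2²=4, 3²=9, 4²=16, 5²≡2, 6²≡13, 7²≡3, 8²≡18, 9²≡12, 10²≡8, 11²≡6 (mod 23).
So the quadratic residues mod 23 are {1, 2, 3, 4, 6, 8, 9, 12, 13, 16, 18}.

1, 2, 3, 4, 6, 8, 9, 12, 13, 16, 18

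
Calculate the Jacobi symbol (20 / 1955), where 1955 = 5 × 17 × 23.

0

Pull out 2^2: since 1955 ≡ 3 (mod 8), (2/1955) = -1, so (2/1955)^2 = +1.
Reciprocity: 5 ≡ 1 and 1955 ≡ 3 (mod 4), so (5/1955) = +(1955/5).
Reduce top mod 5: now compute (0/5).
Top reduces to 0: gcd > 1, so the symbol is 0.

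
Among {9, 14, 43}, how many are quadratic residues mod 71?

(9/71) = +1 → QR.
(14/71) = -1 → non-residue.
(43/71) = +1 → QR.
Total quadratic residues among the 3: 2.

2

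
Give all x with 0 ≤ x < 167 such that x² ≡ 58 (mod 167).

15, 152

Since 167 ≡ 3 (mod 4), a square root of 58 is 58^((167+1)/4) = 58^42 mod 167.
Repeated squaring: 58^2≡24, 58^4≡75, 58^8≡114, 58^16≡137, 58^32≡65 (mod 167).
58^42 = 58^(32+8+2) ≡ 152 (mod 167).
Check: 152² = 23104 ≡ 58 (mod 167). The two roots are 15 and 152.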